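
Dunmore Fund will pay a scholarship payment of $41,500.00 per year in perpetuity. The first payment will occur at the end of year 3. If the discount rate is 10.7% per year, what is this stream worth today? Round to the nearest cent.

Value at end of year 2: C / r = $41,500.00 / 0.107 = $387,850.4673
Discount to today: PV = $387,850.4673 / (1 + 0.107)^2 = $387,850.4673 / 1.225449 = $316,496.62

$316496.62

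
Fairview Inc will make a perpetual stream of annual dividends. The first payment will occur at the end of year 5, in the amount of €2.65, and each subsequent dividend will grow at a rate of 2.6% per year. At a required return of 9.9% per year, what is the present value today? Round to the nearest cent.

€24.88

Value at end of year 4: C₁ / (r − g) = €2.65 / (0.099 − 0.026) = €36.3014
Discount to today: PV = €36.3014 / (1 + 0.099)^4 = €36.3014 / 1.458783 = €24.88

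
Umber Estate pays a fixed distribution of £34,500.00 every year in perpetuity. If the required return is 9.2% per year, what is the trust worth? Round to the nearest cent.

Level perpetuity: PV = C / r = £34,500.00 / 0.092 = £375,000.00

£375000.00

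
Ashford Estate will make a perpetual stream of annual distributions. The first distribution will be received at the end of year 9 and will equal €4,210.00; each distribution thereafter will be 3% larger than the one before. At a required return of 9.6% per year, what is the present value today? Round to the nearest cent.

€30637.53

Value at end of year 8: C₁ / (r − g) = €4,210.00 / (0.096 − 0.03) = €63,787.8788
Discount to today: PV = €63,787.8788 / (1 + 0.096)^8 = €63,787.8788 / 2.082018 = €30,637.53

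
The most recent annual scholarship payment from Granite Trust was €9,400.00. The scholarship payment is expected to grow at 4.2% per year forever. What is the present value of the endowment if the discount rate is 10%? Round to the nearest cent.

€168875.86

D₁ = D₀ × (1 + g) = €9,400.00 × 1.042 = €9,794.8000
Growing perpetuity: P = D₁ / (r − g) = €9,794.8000 / (0.1 − 0.042) = €168,875.86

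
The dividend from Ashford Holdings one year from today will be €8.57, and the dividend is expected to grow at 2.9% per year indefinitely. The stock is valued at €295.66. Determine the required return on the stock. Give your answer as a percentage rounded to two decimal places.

5.80%

P = D₁/(r − g) ⇒ r = D₁/P + g = €8.5700/€295.66 + 0.029 = 0.028986 + 0.029 = 0.057986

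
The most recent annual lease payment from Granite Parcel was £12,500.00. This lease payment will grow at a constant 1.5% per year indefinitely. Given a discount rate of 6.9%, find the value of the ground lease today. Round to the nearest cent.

£234953.70

D₁ = D₀ × (1 + g) = £12,500.00 × 1.015 = £12,687.5000
Growing perpetuity: P = D₁ / (r − g) = £12,687.5000 / (0.069 − 0.015) = £234,953.70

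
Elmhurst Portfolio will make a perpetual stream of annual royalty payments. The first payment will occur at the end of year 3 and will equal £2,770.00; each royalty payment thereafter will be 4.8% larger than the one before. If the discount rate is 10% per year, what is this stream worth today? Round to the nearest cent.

Value at end of year 2: C₁ / (r − g) = £2,770.00 / (0.1 − 0.048) = £53,269.2308
Discount to today: PV = £53,269.2308 / (1 + 0.1)^2 = £53,269.2308 / 1.210000 = £44,024.16

£44024.16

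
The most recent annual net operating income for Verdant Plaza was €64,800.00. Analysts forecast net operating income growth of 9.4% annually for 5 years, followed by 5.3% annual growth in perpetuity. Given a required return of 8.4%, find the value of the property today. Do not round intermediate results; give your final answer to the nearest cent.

€2637605.28

D_1 = 70891.20000
D_2 = 77554.97280
D_3 = 84845.14024
D_4 = 92820.58343
D_5 = 101545.71827
Terminal value at year 5: TV = D_5×(1+g_2)/(r−g_2) = 106927.64134/0.031 = 3449278.75278
P_0 = D_1/(1+r)^1 + D_2/(1+r)^2 + D_3/(1+r)^3 + D_4/(1+r)^4 + D_5/(1+r)^5 + TV/(1+r)^5
    = 65397.78598 + 66001.08659 + 66609.95270 + 67224.43566 + 67844.58728 + 2304527.43237 = 2637605.28057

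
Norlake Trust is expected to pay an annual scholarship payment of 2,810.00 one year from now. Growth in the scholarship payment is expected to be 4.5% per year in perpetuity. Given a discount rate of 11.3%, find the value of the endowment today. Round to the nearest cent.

Growing perpetuity: P = D₁ / (r − g) = 2,810.0000 / (0.113 − 0.045) = 41,323.53

41323.53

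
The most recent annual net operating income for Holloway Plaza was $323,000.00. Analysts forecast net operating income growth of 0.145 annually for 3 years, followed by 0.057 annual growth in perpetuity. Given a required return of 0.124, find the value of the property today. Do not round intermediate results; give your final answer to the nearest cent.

$6392329.58

D_1 = 369835.00000
D_2 = 423461.07500
D_3 = 484862.93088
Terminal value at year 3: TV = D_3×(1+g_2)/(r−g_2) = 512500.11793/0.067 = 7649255.49157
P_0 = D_1/(1+r)^1 + D_2/(1+r)^2 + D_3/(1+r)^3 + TV/(1+r)^3
    = 329034.69751 + 335182.14292 + 341444.44275 + 5386668.29828 = 6392329.58147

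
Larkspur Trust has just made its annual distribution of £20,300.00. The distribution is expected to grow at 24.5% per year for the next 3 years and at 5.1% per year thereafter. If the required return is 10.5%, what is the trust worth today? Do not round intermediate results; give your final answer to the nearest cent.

£642777.57

D_1 = 25273.50000
D_2 = 31465.50750
D_3 = 39174.55684
Terminal value at year 3: TV = D_3×(1+g_2)/(r−g_2) = 41172.45924/0.054 = 762452.94882
P_0 = D_1/(1+r)^1 + D_2/(1+r)^2 + D_3/(1+r)^3 + TV/(1+r)^3
    = 22871.94570 + 25769.74878 + 29034.69432 + 565101.18025 = 642777.56905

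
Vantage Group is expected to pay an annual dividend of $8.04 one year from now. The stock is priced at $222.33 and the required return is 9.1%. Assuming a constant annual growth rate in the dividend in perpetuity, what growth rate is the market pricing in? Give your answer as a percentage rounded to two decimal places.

P = D₁/(r−g) ⇒ g = r − D₁/P = 0.091 − $8.04/$222.33 = 0.054838

5.48%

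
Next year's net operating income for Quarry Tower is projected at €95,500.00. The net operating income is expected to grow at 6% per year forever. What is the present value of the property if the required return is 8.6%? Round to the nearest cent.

Growing perpetuity: P = D₁ / (r − g) = €95,500.0000 / (0.086 − 0.06) = €3,673,076.92

€3673076.92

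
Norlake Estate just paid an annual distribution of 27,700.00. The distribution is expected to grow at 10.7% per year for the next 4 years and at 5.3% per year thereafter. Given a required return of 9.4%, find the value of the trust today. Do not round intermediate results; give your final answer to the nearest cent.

D_1 = 30663.90000
D_2 = 33944.93730
D_3 = 37577.04559
D_4 = 41597.78947
Terminal value at year 4: TV = D_4×(1+g_2)/(r−g_2) = 43802.47231/0.041 = 1068352.98320
P_0 = D_1/(1+r)^1 + D_2/(1+r)^2 + D_3/(1+r)^3 + D_4/(1+r)^4 + TV/(1+r)^4
    = 28029.15905 + 28362.22950 + 28699.25782 + 29040.29104 + 745839.67000 = 859970.60740

859970.61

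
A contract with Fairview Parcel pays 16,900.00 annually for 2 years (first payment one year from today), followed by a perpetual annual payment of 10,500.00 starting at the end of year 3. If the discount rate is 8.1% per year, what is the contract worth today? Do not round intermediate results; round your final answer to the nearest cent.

141026.90

PV of 2-year annuity: 16,900.00 × [1 − (1+0.081)^−2] / 0.081 = 30095.90428
Perpetuity value at year 2: 10,500.00 / 0.081 = 129629.62963
PV of perpetuity: 129629.62963 / (1+0.081)^2 = 110930.99088
Total PV = 30095.90428 + 110930.99088 = 141026.89516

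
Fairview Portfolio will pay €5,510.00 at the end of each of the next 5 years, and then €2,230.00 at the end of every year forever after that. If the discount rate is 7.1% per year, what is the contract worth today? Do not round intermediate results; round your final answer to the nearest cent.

€44821.17

PV of 5-year annuity: €5,510.00 × [1 − (1+0.071)^−5] / 0.071 = 22531.72565
Perpetuity value at year 5: €2,230.00 / 0.071 = 31408.45070
PV of perpetuity: 31408.45070 / (1+0.071)^5 = 22289.44014
Total PV = 22531.72565 + 22289.44014 = 44821.16579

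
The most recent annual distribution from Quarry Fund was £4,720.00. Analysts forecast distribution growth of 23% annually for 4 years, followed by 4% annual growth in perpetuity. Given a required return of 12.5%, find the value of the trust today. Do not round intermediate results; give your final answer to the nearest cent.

D_1 = 5805.60000
D_2 = 7140.88800
D_3 = 8783.29224
D_4 = 10803.44946
Terminal value at year 4: TV = D_4×(1+g_2)/(r−g_2) = 11235.58743/0.085 = 132183.38157
P_0 = D_1/(1+r)^1 + D_2/(1+r)^2 + D_3/(1+r)^3 + D_4/(1+r)^4 + TV/(1+r)^4
    = 5160.53333 + 5642.18311 + 6168.78687 + 6744.54031 + 82521.43437 = 106237.47799

£106237.48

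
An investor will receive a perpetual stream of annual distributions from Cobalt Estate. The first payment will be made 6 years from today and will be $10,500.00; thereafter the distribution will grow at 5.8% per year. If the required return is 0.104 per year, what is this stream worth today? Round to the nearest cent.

Value at end of year 5: C₁ / (r − g) = $10,500.00 / (0.104 − 0.058) = $228,260.8696
Discount to today: PV = $228,260.8696 / (1 + 0.104)^5 = $228,260.8696 / 1.640006 = $139,182.97

$139182.97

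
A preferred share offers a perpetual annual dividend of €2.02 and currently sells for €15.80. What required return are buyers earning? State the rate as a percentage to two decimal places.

12.78%

P = C/r ⇒ r = C/P = €2.02/€15.80 = 0.127848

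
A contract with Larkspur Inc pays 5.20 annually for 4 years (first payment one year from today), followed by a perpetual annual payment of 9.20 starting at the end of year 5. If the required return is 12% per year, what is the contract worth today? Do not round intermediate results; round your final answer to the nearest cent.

64.52

PV of 4-year annuity: 5.20 × [1 − (1+0.12)^−4] / 0.12 = 15.79422
Perpetuity value at year 4: 9.20 / 0.12 = 76.66667
PV of perpetuity: 76.66667 / (1+0.12)^4 = 48.72305
Total PV = 15.79422 + 48.72305 = 64.51727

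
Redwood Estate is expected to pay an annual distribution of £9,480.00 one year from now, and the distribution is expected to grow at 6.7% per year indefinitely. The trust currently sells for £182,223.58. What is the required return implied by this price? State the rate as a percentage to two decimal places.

P = D₁/(r − g) ⇒ r = D₁/P + g = £9,480.0000/£182,223.58 + 0.067 = 0.052024 + 0.067 = 0.119024

11.90%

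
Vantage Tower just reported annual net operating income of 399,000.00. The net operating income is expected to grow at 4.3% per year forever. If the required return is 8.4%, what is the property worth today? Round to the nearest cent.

10150170.73

D₁ = D₀ × (1 + g) = 399,000.00 × 1.043 = 416,157.0000
Growing perpetuity: P = D₁ / (r − g) = 416,157.0000 / (0.084 − 0.043) = 10,150,170.73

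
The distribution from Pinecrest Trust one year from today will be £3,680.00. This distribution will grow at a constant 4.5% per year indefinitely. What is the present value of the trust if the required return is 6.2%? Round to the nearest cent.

£216470.59

Growing perpetuity: P = D₁ / (r − g) = £3,680.0000 / (0.062 − 0.045) = £216,470.59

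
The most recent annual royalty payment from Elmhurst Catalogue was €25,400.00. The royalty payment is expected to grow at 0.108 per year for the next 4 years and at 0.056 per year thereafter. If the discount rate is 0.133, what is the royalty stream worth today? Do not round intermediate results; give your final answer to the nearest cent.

€414718.12

D_1 = 28143.20000
D_2 = 31182.66560
D_3 = 34550.39348
D_4 = 38281.83598
Terminal value at year 4: TV = D_4×(1+g_2)/(r−g_2) = 40425.61880/0.077 = 525008.03631
P_0 = D_1/(1+r)^1 + D_2/(1+r)^2 + D_3/(1+r)^3 + D_4/(1+r)^4 + TV/(1+r)^4
    = 24839.54104 + 24291.44879 + 23755.45036 + 23231.27890 + 318600.39636 = 414718.11545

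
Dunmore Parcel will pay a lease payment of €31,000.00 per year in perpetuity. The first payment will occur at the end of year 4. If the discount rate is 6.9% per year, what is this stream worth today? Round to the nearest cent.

€367772.70

Value at end of year 3: C / r = €31,000.00 / 0.069 = €449,275.3623
Discount to today: PV = €449,275.3623 / (1 + 0.069)^3 = €449,275.3623 / 1.221612 = €367,772.70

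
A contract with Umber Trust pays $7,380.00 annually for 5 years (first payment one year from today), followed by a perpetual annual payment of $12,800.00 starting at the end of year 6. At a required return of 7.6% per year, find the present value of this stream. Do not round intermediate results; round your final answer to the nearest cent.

$146550.49

PV of 5-year annuity: $7,380.00 × [1 − (1+0.076)^−5] / 0.076 = 29779.48017
Perpetuity value at year 5: $12,800.00 / 0.076 = 168421.05263
PV of perpetuity: 168421.05263 / (1+0.076)^5 = 116771.00573
Total PV = 29779.48017 + 116771.00573 = 146550.48589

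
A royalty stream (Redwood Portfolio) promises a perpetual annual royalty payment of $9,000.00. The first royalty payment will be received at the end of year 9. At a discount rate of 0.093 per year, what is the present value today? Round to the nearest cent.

$47511.45

Value at end of year 8: C / r = $9,000.00 / 0.093 = $96,774.1935
Discount to today: PV = $96,774.1935 / (1 + 0.093)^8 = $96,774.1935 / 2.036861 = $47,511.45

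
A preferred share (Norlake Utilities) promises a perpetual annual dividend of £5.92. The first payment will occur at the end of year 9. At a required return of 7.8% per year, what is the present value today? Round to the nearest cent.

£41.62

Value at end of year 8: C / r = £5.92 / 0.078 = £75.8974
Discount to today: PV = £75.8974 / (1 + 0.078)^8 = £75.8974 / 1.823686 = £41.62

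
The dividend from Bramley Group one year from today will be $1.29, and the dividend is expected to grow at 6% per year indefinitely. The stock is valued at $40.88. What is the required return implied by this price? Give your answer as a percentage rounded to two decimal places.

9.16%

P = D₁/(r − g) ⇒ r = D₁/P + g = $1.2900/$40.88 + 0.06 = 0.031556 + 0.06 = 0.091556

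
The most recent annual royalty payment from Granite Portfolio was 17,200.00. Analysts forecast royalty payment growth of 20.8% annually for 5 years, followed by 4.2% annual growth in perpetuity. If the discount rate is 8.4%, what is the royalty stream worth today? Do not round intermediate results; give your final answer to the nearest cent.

853808.72

D_1 = 20777.60000
D_2 = 25099.34080
D_3 = 30320.00369
D_4 = 36626.56445
D_5 = 44244.88986
Terminal value at year 5: TV = D_5×(1+g_2)/(r−g_2) = 46103.17523/0.042 = 1097694.64842
P_0 = D_1/(1+r)^1 + D_2/(1+r)^2 + D_3/(1+r)^3 + D_4/(1+r)^4 + D_5/(1+r)^5 + TV/(1+r)^5
    = 19167.52768 + 21360.12309 + 23803.53201 + 26526.44526 + 29560.83568 + 733390.25662 = 853808.72033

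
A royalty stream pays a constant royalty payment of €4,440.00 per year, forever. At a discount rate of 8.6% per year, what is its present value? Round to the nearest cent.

Level perpetuity: PV = C / r = €4,440.00 / 0.086 = €51,627.91

€51627.91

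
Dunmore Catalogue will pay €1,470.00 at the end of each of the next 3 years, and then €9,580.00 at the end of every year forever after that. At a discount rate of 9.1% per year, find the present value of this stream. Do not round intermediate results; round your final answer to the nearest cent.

PV of 3-year annuity: €1,470.00 × [1 − (1+0.091)^−3] / 0.091 = 3714.38149
Perpetuity value at year 3: €9,580.00 / 0.091 = 105274.72527
PV of perpetuity: 105274.72527 / (1+0.091)^3 = 81068.07582
Total PV = 3714.38149 + 81068.07582 = 84782.45731

€84782.46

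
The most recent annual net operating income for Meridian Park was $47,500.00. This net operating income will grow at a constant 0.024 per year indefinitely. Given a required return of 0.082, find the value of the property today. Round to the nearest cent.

D₁ = D₀ × (1 + g) = $47,500.00 × 1.024 = $48,640.0000
Growing perpetuity: P = D₁ / (r − g) = $48,640.0000 / (0.082 − 0.024) = $838,620.69

$838620.69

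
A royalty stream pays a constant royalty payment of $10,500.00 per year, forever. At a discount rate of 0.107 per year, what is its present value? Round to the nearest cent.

Level perpetuity: PV = C / r = $10,500.00 / 0.107 = $98,130.84

$98130.84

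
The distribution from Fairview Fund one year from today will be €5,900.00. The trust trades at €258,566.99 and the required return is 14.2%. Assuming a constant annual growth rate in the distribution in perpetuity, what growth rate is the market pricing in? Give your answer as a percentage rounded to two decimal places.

P = D₁/(r−g) ⇒ g = r − D₁/P = 0.142 − €5,900.00/€258,566.99 = 0.119182

11.92%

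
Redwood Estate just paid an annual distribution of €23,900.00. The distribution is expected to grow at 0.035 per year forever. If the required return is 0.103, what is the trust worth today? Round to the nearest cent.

€363772.06

D₁ = D₀ × (1 + g) = €23,900.00 × 1.035 = €24,736.5000
Growing perpetuity: P = D₁ / (r − g) = €24,736.5000 / (0.103 − 0.035) = €363,772.06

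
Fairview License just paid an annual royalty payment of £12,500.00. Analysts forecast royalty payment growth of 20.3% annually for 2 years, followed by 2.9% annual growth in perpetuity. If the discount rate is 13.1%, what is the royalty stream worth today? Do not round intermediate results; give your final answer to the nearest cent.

D_1 = 15037.50000
D_2 = 18090.11250
Terminal value at year 2: TV = D_2×(1+g_2)/(r−g_2) = 18614.72576/0.102 = 182497.31140
P_0 = D_1/(1+r)^1 + D_2/(1+r)^2 + TV/(1+r)^2
    = 13295.75597 + 14142.17014 + 142669.53995 = 170107.46606

£170107.47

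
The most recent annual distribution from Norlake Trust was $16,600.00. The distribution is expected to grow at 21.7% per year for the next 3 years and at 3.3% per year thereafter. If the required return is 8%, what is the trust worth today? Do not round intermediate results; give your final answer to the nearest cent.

D_1 = 20202.20000
D_2 = 24586.07740
D_3 = 29921.25620
Terminal value at year 3: TV = D_3×(1+g_2)/(r−g_2) = 30908.65765/0.047 = 657631.01384
P_0 = D_1/(1+r)^1 + D_2/(1+r)^2 + D_3/(1+r)^3 + TV/(1+r)^3
    = 18705.74074 + 21078.59859 + 23752.45786 + 522048.70148 = 585585.49867

$585585.50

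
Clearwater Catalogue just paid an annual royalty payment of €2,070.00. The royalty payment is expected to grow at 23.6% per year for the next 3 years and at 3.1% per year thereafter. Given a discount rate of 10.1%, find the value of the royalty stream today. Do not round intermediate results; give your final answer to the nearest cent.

€50995.66

D_1 = 2558.52000
D_2 = 3162.33072
D_3 = 3908.64077
Terminal value at year 3: TV = D_3×(1+g_2)/(r−g_2) = 4029.80863/0.07 = 57568.69477
P_0 = D_1/(1+r)^1 + D_2/(1+r)^2 + D_3/(1+r)^3 + TV/(1+r)^3
    = 2323.81471 + 2608.75112 + 2928.62524 + 43134.46602 = 50995.65709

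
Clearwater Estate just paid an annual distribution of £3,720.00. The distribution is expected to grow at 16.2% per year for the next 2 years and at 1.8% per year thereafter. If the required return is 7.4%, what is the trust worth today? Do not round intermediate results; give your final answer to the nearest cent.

£87539.50

D_1 = 4322.64000
D_2 = 5022.90768
Terminal value at year 2: TV = D_2×(1+g_2)/(r−g_2) = 5113.32002/0.056 = 91309.28604
P_0 = D_1/(1+r)^1 + D_2/(1+r)^2 + TV/(1+r)^2
    = 4024.80447 + 4354.58361 + 79160.10913 = 87539.49721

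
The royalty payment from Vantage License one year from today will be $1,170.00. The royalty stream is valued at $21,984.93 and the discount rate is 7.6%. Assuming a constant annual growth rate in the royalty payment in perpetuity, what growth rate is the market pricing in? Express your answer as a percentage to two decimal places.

P = D₁/(r−g) ⇒ g = r − D₁/P = 0.076 − $1,170.00/$21,984.93 = 0.022782

2.28%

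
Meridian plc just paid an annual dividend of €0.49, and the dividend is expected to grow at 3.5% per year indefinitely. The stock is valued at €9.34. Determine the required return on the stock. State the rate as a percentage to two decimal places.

8.93%

D₁ = €0.49 × 1.035 = €0.5072
P = D₁/(r − g) ⇒ r = D₁/P + g = €0.5072/€9.34 + 0.035 = 0.054299 + 0.035 = 0.089299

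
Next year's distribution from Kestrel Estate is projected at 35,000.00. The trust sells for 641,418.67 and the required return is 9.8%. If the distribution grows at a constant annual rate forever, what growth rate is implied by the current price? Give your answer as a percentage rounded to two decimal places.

P = D₁/(r−g) ⇒ g = r − D₁/P = 0.098 − 35,000.00/641,418.67 = 0.043433

4.34%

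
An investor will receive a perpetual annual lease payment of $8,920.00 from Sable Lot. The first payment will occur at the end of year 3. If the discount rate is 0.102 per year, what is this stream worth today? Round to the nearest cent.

Value at end of year 2: C / r = $8,920.00 / 0.102 = $87,450.9804
Discount to today: PV = $87,450.9804 / (1 + 0.102)^2 = $87,450.9804 / 1.214404 = $72,011.44

$72011.44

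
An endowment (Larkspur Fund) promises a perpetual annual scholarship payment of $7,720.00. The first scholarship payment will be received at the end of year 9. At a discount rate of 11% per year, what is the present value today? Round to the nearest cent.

Value at end of year 8: C / r = $7,720.00 / 0.11 = $70,181.8182
Discount to today: PV = $70,181.8182 / (1 + 0.11)^8 = $70,181.8182 / 2.304538 = $30,453.75

$30453.75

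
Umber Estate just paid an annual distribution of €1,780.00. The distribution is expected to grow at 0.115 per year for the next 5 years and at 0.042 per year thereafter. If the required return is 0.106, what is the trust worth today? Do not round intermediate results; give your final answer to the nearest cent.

D_1 = 1984.70000
D_2 = 2212.94050
D_3 = 2467.42866
D_4 = 2751.18295
D_5 = 3067.56899
Terminal value at year 5: TV = D_5×(1+g_2)/(r−g_2) = 3196.40689/0.064 = 49943.85766
P_0 = D_1/(1+r)^1 + D_2/(1+r)^2 + D_3/(1+r)^3 + D_4/(1+r)^4 + D_5/(1+r)^5 + TV/(1+r)^5
    = 1794.48463 + 1809.08713 + 1823.80845 + 1838.64957 + 1853.61145 + 30179.11148 = 39298.75271

€39298.75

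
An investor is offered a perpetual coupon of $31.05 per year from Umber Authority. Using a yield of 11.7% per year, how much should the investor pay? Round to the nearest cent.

$265.38

Level perpetuity: PV = C / r = $31.05 / 0.117 = $265.38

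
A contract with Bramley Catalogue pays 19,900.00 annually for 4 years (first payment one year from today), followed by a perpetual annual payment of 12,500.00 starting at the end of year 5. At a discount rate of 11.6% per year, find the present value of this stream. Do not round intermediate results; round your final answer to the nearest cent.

130425.68

PV of 4-year annuity: 19,900.00 × [1 − (1+0.116)^−4] / 0.116 = 60956.00708
Perpetuity value at year 4: 12,500.00 / 0.116 = 107758.62069
PV of perpetuity: 107758.62069 / (1+0.116)^4 = 69469.67152
Total PV = 60956.00708 + 69469.67152 = 130425.67860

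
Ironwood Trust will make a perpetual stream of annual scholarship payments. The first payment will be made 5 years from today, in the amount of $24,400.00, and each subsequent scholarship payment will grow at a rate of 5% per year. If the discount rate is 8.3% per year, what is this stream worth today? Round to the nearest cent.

$537479.69

Value at end of year 4: C₁ / (r − g) = $24,400.00 / (0.083 − 0.05) = $739,393.9394
Discount to today: PV = $739,393.9394 / (1 + 0.083)^4 = $739,393.9394 / 1.375669 = $537,479.69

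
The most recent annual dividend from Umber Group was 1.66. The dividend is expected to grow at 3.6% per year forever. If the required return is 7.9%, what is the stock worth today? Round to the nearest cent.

D₁ = D₀ × (1 + g) = 1.66 × 1.036 = 1.7198
Growing perpetuity: P = D₁ / (r − g) = 1.7198 / (0.079 − 0.036) = 39.99

39.99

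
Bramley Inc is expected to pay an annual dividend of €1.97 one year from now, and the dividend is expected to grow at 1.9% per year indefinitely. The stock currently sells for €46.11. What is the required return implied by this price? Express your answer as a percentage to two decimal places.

6.17%

P = D₁/(r − g) ⇒ r = D₁/P + g = €1.9700/€46.11 + 0.019 = 0.042724 + 0.019 = 0.061724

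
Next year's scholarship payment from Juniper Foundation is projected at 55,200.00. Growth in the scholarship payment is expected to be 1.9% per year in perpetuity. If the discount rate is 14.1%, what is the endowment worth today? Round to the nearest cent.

452459.02

Growing perpetuity: P = D₁ / (r − g) = 55,200.0000 / (0.141 − 0.019) = 452,459.02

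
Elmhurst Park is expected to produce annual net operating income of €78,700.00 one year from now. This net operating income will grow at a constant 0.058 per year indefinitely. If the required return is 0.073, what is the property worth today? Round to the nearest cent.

€5246666.67

Growing perpetuity: P = D₁ / (r − g) = €78,700.0000 / (0.073 − 0.058) = €5,246,666.67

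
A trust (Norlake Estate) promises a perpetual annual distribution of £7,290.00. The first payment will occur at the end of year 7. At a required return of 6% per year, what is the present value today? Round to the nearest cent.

£85652.71

Value at end of year 6: C / r = £7,290.00 / 0.06 = £121,500.0000
Discount to today: PV = £121,500.0000 / (1 + 0.06)^6 = £121,500.0000 / 1.418519 = £85,652.71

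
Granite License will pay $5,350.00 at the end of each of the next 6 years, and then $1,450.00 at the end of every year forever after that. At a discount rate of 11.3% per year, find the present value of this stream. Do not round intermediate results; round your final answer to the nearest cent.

PV of 6-year annuity: $5,350.00 × [1 − (1+0.113)^−6] / 0.113 = 22439.11160
Perpetuity value at year 6: $1,450.00 / 0.113 = 12831.85841
PV of perpetuity: 12831.85841 / (1+0.113)^6 = 6750.23003
Total PV = 22439.11160 + 6750.23003 = 29189.34163

$29189.34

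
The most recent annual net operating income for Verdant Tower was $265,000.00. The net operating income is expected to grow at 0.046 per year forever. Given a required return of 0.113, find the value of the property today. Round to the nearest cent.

$4137164.18

D₁ = D₀ × (1 + g) = $265,000.00 × 1.046 = $277,190.0000
Growing perpetuity: P = D₁ / (r − g) = $277,190.0000 / (0.113 − 0.046) = $4,137,164.18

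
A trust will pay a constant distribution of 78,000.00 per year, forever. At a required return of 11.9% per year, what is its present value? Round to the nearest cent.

655462.18

Level perpetuity: PV = C / r = 78,000.00 / 0.119 = 655,462.18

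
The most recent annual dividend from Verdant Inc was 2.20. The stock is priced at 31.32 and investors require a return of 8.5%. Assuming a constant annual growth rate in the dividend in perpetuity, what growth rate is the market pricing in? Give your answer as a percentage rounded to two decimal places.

1.38%

P = D₀(1+g)/(r−g) ⇒ P(r−g) = D₀(1+g) ⇒ g(P+D₀) = P·r − D₀
g = (P·r − D₀)/(P + D₀) = (31.32×0.085 − 2.20) / (31.32 + 2.20) = 0.013789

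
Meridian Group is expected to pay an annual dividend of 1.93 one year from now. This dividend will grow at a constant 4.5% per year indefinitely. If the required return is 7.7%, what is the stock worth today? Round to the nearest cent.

60.31

Growing perpetuity: P = D₁ / (r − g) = 1.9300 / (0.077 − 0.045) = 60.31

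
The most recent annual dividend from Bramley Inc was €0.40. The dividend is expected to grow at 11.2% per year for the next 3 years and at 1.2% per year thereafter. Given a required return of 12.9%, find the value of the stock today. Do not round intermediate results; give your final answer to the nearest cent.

€4.47

D_1 = 0.44480
D_2 = 0.49462
D_3 = 0.55001
Terminal value at year 3: TV = D_3×(1+g_2)/(r−g_2) = 0.55661/0.117 = 4.75739
P_0 = D_1/(1+r)^1 + D_2/(1+r)^2 + D_3/(1+r)^3 + TV/(1+r)^3
    = 0.39398 + 0.38804 + 0.38220 + 3.30588 = 4.47010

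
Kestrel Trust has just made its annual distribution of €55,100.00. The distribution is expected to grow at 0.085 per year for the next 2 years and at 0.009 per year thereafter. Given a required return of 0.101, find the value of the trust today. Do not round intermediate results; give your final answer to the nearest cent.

€694676.57

D_1 = 59783.50000
D_2 = 64865.09750
Terminal value at year 2: TV = D_2×(1+g_2)/(r−g_2) = 65448.88338/0.092 = 711400.90628
P_0 = D_1/(1+r)^1 + D_2/(1+r)^2 + TV/(1+r)^2
    = 54299.27339 + 53510.18313 + 586867.11715 = 694676.57367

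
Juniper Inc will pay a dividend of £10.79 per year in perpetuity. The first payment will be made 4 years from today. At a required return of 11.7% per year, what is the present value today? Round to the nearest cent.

Value at end of year 3: C / r = £10.79 / 0.117 = £92.2222
Discount to today: PV = £92.2222 / (1 + 0.117)^3 = £92.2222 / 1.393669 = £66.17

£66.17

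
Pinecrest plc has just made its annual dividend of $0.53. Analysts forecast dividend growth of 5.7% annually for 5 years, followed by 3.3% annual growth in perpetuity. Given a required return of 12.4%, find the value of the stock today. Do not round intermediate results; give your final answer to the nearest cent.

D_1 = 0.56021
D_2 = 0.59214
D_3 = 0.62589
D_4 = 0.66157
D_5 = 0.69928
Terminal value at year 5: TV = D_5×(1+g_2)/(r−g_2) = 0.72236/0.091 = 7.93798
P_0 = D_1/(1+r)^1 + D_2/(1+r)^2 + D_3/(1+r)^3 + D_4/(1+r)^4 + D_5/(1+r)^5 + TV/(1+r)^5
    = 0.49841 + 0.46870 + 0.44076 + 0.41449 + 0.38978 + 4.42464 = 6.63677

$6.64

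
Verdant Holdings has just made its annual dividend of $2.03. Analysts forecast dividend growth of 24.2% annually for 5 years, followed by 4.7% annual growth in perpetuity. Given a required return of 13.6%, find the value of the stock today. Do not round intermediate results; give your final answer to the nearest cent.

$50.68

D_1 = 2.52126
D_2 = 3.13140
D_3 = 3.88920
D_4 = 4.83039
D_5 = 5.99935
Terminal value at year 5: TV = D_5×(1+g_2)/(r−g_2) = 6.28132/0.089 = 70.57659
P_0 = D_1/(1+r)^1 + D_2/(1+r)^2 + D_3/(1+r)^3 + D_4/(1+r)^4 + D_5/(1+r)^5 + TV/(1+r)^5
    = 2.21942 + 2.42651 + 2.65293 + 2.90047 + 3.17112 + 37.30517 = 50.67563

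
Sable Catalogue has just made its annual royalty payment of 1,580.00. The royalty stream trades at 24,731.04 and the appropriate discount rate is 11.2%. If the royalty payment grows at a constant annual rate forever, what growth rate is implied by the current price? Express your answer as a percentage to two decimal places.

P = D₀(1+g)/(r−g) ⇒ P(r−g) = D₀(1+g) ⇒ g(P+D₀) = P·r − D₀
g = (P·r − D₀)/(P + D₀) = (24,731.04×0.112 − 1,580.00) / (24,731.04 + 1,580.00) = 0.045223

4.52%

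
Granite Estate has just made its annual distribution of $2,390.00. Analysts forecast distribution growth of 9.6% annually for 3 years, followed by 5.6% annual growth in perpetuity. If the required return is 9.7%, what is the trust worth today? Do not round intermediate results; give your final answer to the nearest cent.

D_1 = 2619.44000
D_2 = 2870.90624
D_3 = 3146.51324
Terminal value at year 3: TV = D_3×(1+g_2)/(r−g_2) = 3322.71798/0.041 = 81041.90196
P_0 = D_1/(1+r)^1 + D_2/(1+r)^2 + D_3/(1+r)^3 + TV/(1+r)^3
    = 2387.82133 + 2385.64465 + 2383.46995 + 61388.88454 = 68545.82047

$68545.82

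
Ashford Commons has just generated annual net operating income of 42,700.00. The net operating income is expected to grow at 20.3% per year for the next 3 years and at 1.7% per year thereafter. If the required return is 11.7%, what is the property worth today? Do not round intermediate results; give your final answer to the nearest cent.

691340.36

D_1 = 51368.10000
D_2 = 61795.82430
D_3 = 74340.37663
Terminal value at year 3: TV = D_3×(1+g_2)/(r−g_2) = 75604.16304/0.1 = 756041.63036
P_0 = D_1/(1+r)^1 + D_2/(1+r)^2 + D_3/(1+r)^3 + TV/(1+r)^3
    = 45987.55595 + 49528.22723 + 53341.50166 + 542483.07188 = 691340.35671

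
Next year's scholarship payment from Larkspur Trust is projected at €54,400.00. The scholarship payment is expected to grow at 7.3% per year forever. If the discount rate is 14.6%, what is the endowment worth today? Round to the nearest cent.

Growing perpetuity: P = D₁ / (r − g) = €54,400.0000 / (0.146 − 0.073) = €745,205.48

€745205.48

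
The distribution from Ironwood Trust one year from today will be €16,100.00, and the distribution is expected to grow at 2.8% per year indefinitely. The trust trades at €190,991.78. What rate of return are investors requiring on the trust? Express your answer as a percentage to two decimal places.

11.23%

P = D₁/(r − g) ⇒ r = D₁/P + g = €16,100.0000/€190,991.78 + 0.028 = 0.084297 + 0.028 = 0.112297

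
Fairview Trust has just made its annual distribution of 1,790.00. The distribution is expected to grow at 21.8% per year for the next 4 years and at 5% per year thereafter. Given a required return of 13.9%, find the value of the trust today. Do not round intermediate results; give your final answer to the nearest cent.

36105.76

D_1 = 2180.22000
D_2 = 2655.50796
D_3 = 3234.40870
D_4 = 3939.50979
Terminal value at year 4: TV = D_4×(1+g_2)/(r−g_2) = 4136.48528/0.089 = 46477.36270
P_0 = D_1/(1+r)^1 + D_2/(1+r)^2 + D_3/(1+r)^3 + D_4/(1+r)^4 + TV/(1+r)^4
    = 1914.15277 + 2046.91665 + 2188.88892 + 2340.70826 + 27615.09746 = 36105.76406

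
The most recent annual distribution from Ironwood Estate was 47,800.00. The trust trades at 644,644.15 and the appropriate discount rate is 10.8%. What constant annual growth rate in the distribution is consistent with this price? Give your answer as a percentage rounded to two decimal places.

3.15%

P = D₀(1+g)/(r−g) ⇒ P(r−g) = D₀(1+g) ⇒ g(P+D₀) = P·r − D₀
g = (P·r − D₀)/(P + D₀) = (644,644.15×0.108 − 47,800.00) / (644,644.15 + 47,800.00) = 0.031514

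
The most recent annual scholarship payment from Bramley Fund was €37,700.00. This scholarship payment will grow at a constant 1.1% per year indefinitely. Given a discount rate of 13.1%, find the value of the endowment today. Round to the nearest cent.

€317622.50

D₁ = D₀ × (1 + g) = €37,700.00 × 1.011 = €38,114.7000
Growing perpetuity: P = D₁ / (r − g) = €38,114.7000 / (0.131 − 0.011) = €317,622.50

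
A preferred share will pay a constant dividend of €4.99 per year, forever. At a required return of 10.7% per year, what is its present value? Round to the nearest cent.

Level perpetuity: PV = C / r = €4.99 / 0.107 = €46.64

€46.64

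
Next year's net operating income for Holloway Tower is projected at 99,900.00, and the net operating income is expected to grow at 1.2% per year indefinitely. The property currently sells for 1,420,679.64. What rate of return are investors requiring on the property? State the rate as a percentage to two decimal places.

P = D₁/(r − g) ⇒ r = D₁/P + g = 99,900.0000/1,420,679.64 + 0.012 = 0.070318 + 0.012 = 0.082318

8.23%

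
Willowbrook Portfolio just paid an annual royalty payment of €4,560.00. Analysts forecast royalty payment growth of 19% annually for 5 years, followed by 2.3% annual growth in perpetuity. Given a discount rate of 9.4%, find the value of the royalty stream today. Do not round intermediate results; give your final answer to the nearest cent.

D_1 = 5426.40000
D_2 = 6457.41600
D_3 = 7684.32504
D_4 = 9144.34680
D_5 = 10881.77269
Terminal value at year 5: TV = D_5×(1+g_2)/(r−g_2) = 11132.05346/0.071 = 156789.48537
P_0 = D_1/(1+r)^1 + D_2/(1+r)^2 + D_3/(1+r)^3 + D_4/(1+r)^4 + D_5/(1+r)^5 + TV/(1+r)^5
    = 4960.14625 + 5395.40589 + 5868.86015 + 6383.86068 + 6944.05320 + 100053.04827 = 129605.37444

€129605.37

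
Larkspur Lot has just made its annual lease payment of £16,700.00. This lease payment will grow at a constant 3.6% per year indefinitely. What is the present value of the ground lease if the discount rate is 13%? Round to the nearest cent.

£184055.32

D₁ = D₀ × (1 + g) = £16,700.00 × 1.036 = £17,301.2000
Growing perpetuity: P = D₁ / (r − g) = £17,301.2000 / (0.13 − 0.036) = £184,055.32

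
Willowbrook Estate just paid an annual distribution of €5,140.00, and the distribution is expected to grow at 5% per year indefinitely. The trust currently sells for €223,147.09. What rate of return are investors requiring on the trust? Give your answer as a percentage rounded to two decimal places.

7.42%

D₁ = €5,140.00 × 1.05 = €5,397.0000
P = D₁/(r − g) ⇒ r = D₁/P + g = €5,397.0000/€223,147.09 + 0.05 = 0.024186 + 0.05 = 0.074186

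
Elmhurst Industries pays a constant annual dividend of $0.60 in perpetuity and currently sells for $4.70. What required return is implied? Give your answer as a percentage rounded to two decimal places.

P = C/r ⇒ r = C/P = $0.60/$4.70 = 0.127660

12.77%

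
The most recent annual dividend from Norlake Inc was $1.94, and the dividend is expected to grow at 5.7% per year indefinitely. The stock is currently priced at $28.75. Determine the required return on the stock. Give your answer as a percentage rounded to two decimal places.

D₁ = $1.94 × 1.057 = $2.0506
P = D₁/(r − g) ⇒ r = D₁/P + g = $2.0506/$28.75 + 0.057 = 0.071325 + 0.057 = 0.128325

12.83%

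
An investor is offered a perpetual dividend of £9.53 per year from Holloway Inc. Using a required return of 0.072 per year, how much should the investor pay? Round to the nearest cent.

Level perpetuity: PV = C / r = £9.53 / 0.072 = £132.36

£132.36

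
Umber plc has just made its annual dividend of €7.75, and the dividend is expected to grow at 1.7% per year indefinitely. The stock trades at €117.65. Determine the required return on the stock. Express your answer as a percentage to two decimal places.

D₁ = €7.75 × 1.017 = €7.8818
P = D₁/(r − g) ⇒ r = D₁/P + g = €7.8818/€117.65 + 0.017 = 0.066993 + 0.017 = 0.083993

8.40%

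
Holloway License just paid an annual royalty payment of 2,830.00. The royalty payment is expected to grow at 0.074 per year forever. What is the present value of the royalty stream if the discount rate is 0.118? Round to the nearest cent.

69077.73

D₁ = D₀ × (1 + g) = 2,830.00 × 1.074 = 3,039.4200
Growing perpetuity: P = D₁ / (r − g) = 3,039.4200 / (0.118 − 0.074) = 69,077.73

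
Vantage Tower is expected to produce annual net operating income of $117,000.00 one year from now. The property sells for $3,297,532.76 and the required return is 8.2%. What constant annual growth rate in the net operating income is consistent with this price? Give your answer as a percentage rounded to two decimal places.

P = D₁/(r−g) ⇒ g = r − D₁/P = 0.082 − $117,000.00/$3,297,532.76 = 0.046519

4.65%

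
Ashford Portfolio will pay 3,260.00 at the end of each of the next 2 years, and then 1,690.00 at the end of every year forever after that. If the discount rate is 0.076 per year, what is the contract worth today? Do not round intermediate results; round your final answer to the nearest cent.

PV of 2-year annuity: 3,260.00 × [1 − (1+0.076)^−2] / 0.076 = 5845.48306
Perpetuity value at year 2: 1,690.00 / 0.076 = 22236.84211
PV of perpetuity: 22236.84211 / (1+0.076)^2 = 19206.51500
Total PV = 5845.48306 + 19206.51500 = 25051.99806

25052.00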